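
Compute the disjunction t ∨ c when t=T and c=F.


Disjunction is false only when both operands are false.
Substitute: t=T, c=F.
T ∨ F evaluates to T.

T


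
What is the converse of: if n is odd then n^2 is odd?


The converse of (P → Q) is (Q → P). It is not in general equivalent to the original.
Here P = 'n is odd' and Q = 'n^2 is odd'.

If n^2 is odd, then n is odd.


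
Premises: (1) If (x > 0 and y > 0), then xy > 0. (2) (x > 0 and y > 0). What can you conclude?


Modus ponens: from (P → Q) and P, infer Q.
P = '(x > 0 and y > 0)' is asserted, and P → Q holds, so Q follows.

xy > 0.


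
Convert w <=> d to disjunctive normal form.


Step 1: w ↔ d is true exactly when both agree: (w ∧ d) ∨ (¬w ∧ ¬d).

(w & d) | ((~w) & (~d))


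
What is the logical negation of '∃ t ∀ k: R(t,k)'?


Negation flips each quantifier (∀↔∃) and negates the inner predicate.
¬(∃ t ∀ k: φ) = ∀ t ∃ k: ¬φ.

∀ t ∃ k: ¬(R(t,k))


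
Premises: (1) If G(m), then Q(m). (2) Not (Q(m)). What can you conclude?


Modus tollens: from (P → Q) and ¬Q, infer ¬P.
Q = 'Q(m)' is denied; since P → Q, P must also fail.

Not (G(m)).


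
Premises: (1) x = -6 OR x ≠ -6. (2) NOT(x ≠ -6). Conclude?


Disjunctive syllogism: from (P ∨ Q) and ¬P, infer Q.
One disjunct, 'x ≠ -6', is ruled out; the other must hold.

x = -6


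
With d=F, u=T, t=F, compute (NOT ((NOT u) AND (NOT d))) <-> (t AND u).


Substitute d=F, u=T, t=F:
NOT u = F
NOT d = T
(NOT u) AND (NOT d) = F AND T = F
NOT ((NOT u) AND (NOT d)) = T
t AND u = F AND T = F
(NOT ((NOT u) AND (NOT d))) <-> (t AND u) = T <-> F = F

F


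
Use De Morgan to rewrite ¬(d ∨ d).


De Morgan: the negation of a disjunction is the conjunction of the negations.
Distribute ¬ across ∨, flipping it to ∧, and negate each literal.

(¬d) ∧ (¬d)


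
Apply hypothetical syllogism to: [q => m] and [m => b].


Hypothetical syllogism: from (P → Q) and (Q → R), infer (P → R).
Chain the two implications through the shared middle term 'm'.

q => b


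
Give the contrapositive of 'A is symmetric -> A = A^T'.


The contrapositive of (P → Q) is (¬Q → ¬P); it is logically equivalent to the original.
Here P = 'A is symmetric' and Q = 'A = A^T'.

If not (A = A^T), then not (A is symmetric).


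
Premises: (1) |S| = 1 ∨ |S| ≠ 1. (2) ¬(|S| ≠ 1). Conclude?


Disjunctive syllogism: from (P ∨ Q) and ¬P, infer Q.
One disjunct, '|S| ≠ 1', is ruled out; the other must hold.

|S| = 1


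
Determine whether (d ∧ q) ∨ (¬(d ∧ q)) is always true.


Build the truth table over {d, q}:
d | q | φ
---------
F | F | T
T | F | T
F | T | T
T | T | T
Every row evaluates to true.

Yes, it is a tautology.


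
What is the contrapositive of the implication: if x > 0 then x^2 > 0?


The contrapositive of (P → Q) is (¬Q → ¬P); it is logically equivalent to the original.
Here P = 'x > 0' and Q = 'x^2 > 0'.

If not (x^2 > 0), then not (x > 0).


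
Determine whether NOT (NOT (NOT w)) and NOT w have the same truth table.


Compare truth tables:
w | φ | ψ
---------
F | T | T
T | F | F
The columns φ and ψ agree on every row.

Yes, they are logically equivalent.


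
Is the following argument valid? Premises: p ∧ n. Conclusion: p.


This matches the form of conjunction elimination: the conclusion follows in every model of the premises.

Valid.


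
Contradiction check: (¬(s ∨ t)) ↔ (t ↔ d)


Truth table over {d, s, t}:
d | s | t | φ
-------------
F | F | F | T
T | F | F | F
F | T | F | F
T | T | F | T
F | F | T | T
T | F | T | F
F | T | T | T
T | T | T | F
Satisfying assignment at row 1: d=F, s=F, t=F gives T.

No, it is not a contradiction.


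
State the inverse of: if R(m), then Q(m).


The inverse of (P → Q) is (¬P → ¬Q). It is equivalent to the converse, not to the original.
Here P = 'R(m)' and Q = 'Q(m)'.

If not (R(m)), then not (Q(m)).


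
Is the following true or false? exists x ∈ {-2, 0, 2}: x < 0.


Evaluate the predicate on each element: -2:True, 0:False, 2:False.
Witness x = -2 satisfies the predicate.

True


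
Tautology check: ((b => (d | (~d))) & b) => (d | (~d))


Build the truth table over {b, d}:
b | d | φ
---------
False | False | True
True | False | True
False | True | True
True | True | True
Every row evaluates to true.

Yes, it is a tautology.


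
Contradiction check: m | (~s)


Truth table over {m, s}:
m | s | φ
---------
False | False | True
True | False | True
False | True | False
True | True | True
Satisfying assignment at row 1: m=False, s=False gives True.

No, it is not a contradiction.


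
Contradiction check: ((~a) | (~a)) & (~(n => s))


Truth table over {a, n, s}:
a | n | s | φ
-------------
False | False | False | False
True | False | False | False
False | True | False | True
True | True | False | False
False | False | True | False
True | False | True | False
False | True | True | False
True | True | True | False
Satisfying assignment at row 3: a=False, n=True, s=False gives True.

No, it is not a contradiction.


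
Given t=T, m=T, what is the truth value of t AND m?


Conjunction is true only when both operands are true.
Substitute: t=T, m=T.
T AND T evaluates to T.

T


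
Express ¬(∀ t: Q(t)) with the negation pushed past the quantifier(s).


¬(∀ x: φ) = ∃ x: ¬φ, and ¬(∃ x: φ) = ∀ x: ¬φ.
Apply to the universal statement.

∃ t: ¬(Q(t))


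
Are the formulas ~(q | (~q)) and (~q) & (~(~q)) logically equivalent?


Compare truth tables:
q | φ | ψ
---------
False | False | False
True | False | False
The columns φ and ψ agree on every row.

Yes, they are logically equivalent.


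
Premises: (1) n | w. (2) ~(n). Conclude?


Disjunctive syllogism: from (P ∨ Q) and ¬P, infer Q.
One disjunct, 'n', is ruled out; the other must hold.

w


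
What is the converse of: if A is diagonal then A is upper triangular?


The converse of (P → Q) is (Q → P). It is not in general equivalent to the original.
Here P = 'A is diagonal' and Q = 'A is upper triangular'.

If A is upper triangular, then A is diagonal.


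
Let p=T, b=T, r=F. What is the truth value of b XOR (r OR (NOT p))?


Substitute p=T, b=T, r=F:
NOT p = F
r OR (NOT p) = F OR F = F
b XOR (r OR (NOT p)) = T XOR F = T

T


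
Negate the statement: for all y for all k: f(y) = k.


Negation flips each quantifier (∀↔∃) and negates the inner predicate.
¬(for all y for all k: φ) = there exists y there exists k: ¬φ.

there exists y there exists k: NOT(f(y) = k)


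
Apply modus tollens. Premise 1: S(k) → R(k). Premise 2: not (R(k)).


Modus tollens: from (P → Q) and ¬Q, infer ¬P.
Q = 'R(k)' is denied; since P → Q, P must also fail.

Not (S(k)).


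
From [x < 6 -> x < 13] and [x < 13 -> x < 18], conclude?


Hypothetical syllogism: from (P → Q) and (Q → R), infer (P → R).
Chain the two implications through the shared middle term 'x < 13'.

x < 6 -> x < 18


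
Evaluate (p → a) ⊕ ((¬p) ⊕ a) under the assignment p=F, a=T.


Substitute p=F, a=T:
p → a = F → T = T
¬p = T
(¬p) ⊕ a = T ⊕ T = F
(p → a) ⊕ ((¬p) ⊕ a) = T ⊕ F = T

T


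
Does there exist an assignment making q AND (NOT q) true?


Check all 2 assignments over {q}:
q | φ
-----
F | F
T | F
No assignment makes the formula true.

Unsatisfiable.


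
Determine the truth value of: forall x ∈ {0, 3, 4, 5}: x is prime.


Evaluate the predicate on each element: 0:False, 3:True, 4:False, 5:True.
Counterexample x = 0 fails the predicate.

False


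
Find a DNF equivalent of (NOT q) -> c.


Step 1: Rewrite (¬q) → c as ¬(¬q) ∨ c.
Step 2: Eliminate any double negations (¬¬X = X).

q OR c


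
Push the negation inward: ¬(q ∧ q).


De Morgan: the negation of a conjunction is the disjunction of the negations.
Distribute ¬ across ∧, flipping it to ∨, and negate each literal.

(¬q) ∨ (¬q)


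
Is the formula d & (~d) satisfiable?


Check all 2 assignments over {d}:
d | φ
-----
False | False
True | False
No assignment makes the formula true.

Unsatisfiable.


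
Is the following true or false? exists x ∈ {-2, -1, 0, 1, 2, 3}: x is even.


Evaluate the predicate on each element: -2:True, -1:False, 0:True, 1:False, 2:True, 3:False.
Witness x = -2 satisfies the predicate.

True


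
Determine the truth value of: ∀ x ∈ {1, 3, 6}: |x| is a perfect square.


Evaluate the predicate on each element: 1:T, 3:F, 6:F.
Counterexample x = 3 fails the predicate.

F


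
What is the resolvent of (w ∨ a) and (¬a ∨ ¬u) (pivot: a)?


The clauses contain complementary literals a and ¬a.
Resolution eliminates this pair and disjoins the remaining literals (merging duplicates).

(w ∨ ¬u)


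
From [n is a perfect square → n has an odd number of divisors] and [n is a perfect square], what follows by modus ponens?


Modus ponens: from (P → Q) and P, infer Q.
P = 'n is a perfect square' is asserted, and P → Q holds, so Q follows.

n has an odd number of divisors.


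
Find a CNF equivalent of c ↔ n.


Step 1: Rewrite c ↔ n as (c → n) ∧ (n → c).
Step 2: Rewrite each implication as a disjunction.

((¬c) ∨ n) ∧ ((¬n) ∨ c)


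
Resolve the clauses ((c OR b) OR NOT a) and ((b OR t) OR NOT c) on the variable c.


The clauses contain complementary literals c and NOTc.
Resolution eliminates this pair and disjoins the remaining literals (merging duplicates).

((b OR NOT a) OR t)


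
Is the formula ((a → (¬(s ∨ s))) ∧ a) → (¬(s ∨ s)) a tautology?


Build the truth table over {a, s}:
a | s | φ
---------
F | F | T
T | F | T
F | T | T
T | T | T
Every row evaluates to true.

Yes, it is a tautology.


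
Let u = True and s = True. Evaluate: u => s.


Implication is false only when antecedent is true and consequent is false.
Substitute: u=True, s=True.
True => True evaluates to True.

True


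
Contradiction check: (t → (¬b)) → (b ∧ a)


Truth table over {a, b, t}:
a | b | t | φ
-------------
F | F | F | F
T | F | F | F
F | T | F | F
T | T | F | T
F | F | T | F
T | F | T | F
F | T | T | T
T | T | T | T
Satisfying assignment at row 4: a=T, b=T, t=F gives T.

No, it is not a contradiction.


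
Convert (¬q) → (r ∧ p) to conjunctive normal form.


Step 1: Rewrite (¬q) → (r ∧ p) as ¬(¬q) ∨ (r ∧ p).
Step 2: Distribute ∨ over ∧.
Step 3: Eliminate any double negations (¬¬X = X).

(q ∨ r) ∧ (q ∨ p)


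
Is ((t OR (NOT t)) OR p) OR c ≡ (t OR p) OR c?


Compare truth tables:
c | p | t | φ | ψ
-----------------
F | F | F | T | F
T | F | F | T | T
F | T | F | T | T
T | T | F | T | T
F | F | T | T | T
T | F | T | T | T
F | T | T | T | T
T | T | T | T | T
They differ at row 1 (c=F, p=F, t=F): φ=T but ψ=F.

No, they are not logically equivalent.


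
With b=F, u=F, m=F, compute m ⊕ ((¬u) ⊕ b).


Substitute b=F, u=F, m=F:
¬u = T
(¬u) ⊕ b = T ⊕ F = T
m ⊕ ((¬u) ⊕ b) = F ⊕ T = T

T


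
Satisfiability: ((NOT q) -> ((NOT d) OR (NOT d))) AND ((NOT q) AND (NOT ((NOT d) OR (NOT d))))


Check all 4 assignments over {d, q}:
d | q | φ
---------
F | F | F
T | F | F
F | T | F
T | T | F
No assignment makes the formula true.

Unsatisfiable.


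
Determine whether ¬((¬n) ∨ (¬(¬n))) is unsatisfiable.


Truth table over {n}:
n | φ
-----
F | F
T | F
Every row is false.

Yes, it is a contradiction.


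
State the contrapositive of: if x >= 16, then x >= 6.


The contrapositive of (P → Q) is (¬Q → ¬P); it is logically equivalent to the original.
Here P = 'x >= 16' and Q = 'x >= 6'.

If not (x >= 6), then not (x >= 16).


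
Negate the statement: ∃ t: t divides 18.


¬(∀ x: φ) = ∃ x: ¬φ, and ¬(∃ x: φ) = ∀ x: ¬φ.
Apply to the existential statement.

∀ t: ¬(t divides 18)


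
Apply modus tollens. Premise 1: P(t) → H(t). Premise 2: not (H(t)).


Modus tollens: from (P → Q) and ¬Q, infer ¬P.
Q = 'H(t)' is denied; since P → Q, P must also fail.

Not (P(t)).


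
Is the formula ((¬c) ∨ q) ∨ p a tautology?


Build the truth table over {c, p, q}:
c | p | q | φ
-------------
F | F | F | T
T | F | F | F
F | T | F | T
T | T | F | T
F | F | T | T
T | F | T | T
F | T | T | T
T | T | T | T
Counterexample at row 2: with c=T, p=F, q=F, the formula is F.

No, it is not a tautology.


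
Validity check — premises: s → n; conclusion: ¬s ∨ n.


This matches the form of material implication: the conclusion follows in every model of the premises.

Valid.


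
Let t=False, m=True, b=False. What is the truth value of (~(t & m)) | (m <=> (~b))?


Substitute t=False, m=True, b=False:
t & m = False & True = False
~(t & m) = True
~b = True
m <=> (~b) = True <=> True = True
(~(t & m)) | (m <=> (~b)) = True | True = True

True


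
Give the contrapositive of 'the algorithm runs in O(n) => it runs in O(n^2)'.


The contrapositive of (P → Q) is (¬Q → ¬P); it is logically equivalent to the original.
Here P = 'the algorithm runs in O(n)' and Q = 'it runs in O(n^2)'.

If not (it runs in O(n^2)), then not (the algorithm runs in O(n)).


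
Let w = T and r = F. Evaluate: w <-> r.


Biconditional is true when both operands have the same truth value.
Substitute: w=T, r=F.
T <-> F evaluates to F.

F


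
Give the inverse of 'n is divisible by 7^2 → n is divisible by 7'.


The inverse of (P → Q) is (¬P → ¬Q). It is equivalent to the converse, not to the original.
Here P = 'n is divisible by 7^2' and Q = 'n is divisible by 7'.

If not (n is divisible by 7^2), then not (n is divisible by 7).


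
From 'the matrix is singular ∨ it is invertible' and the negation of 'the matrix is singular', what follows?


Disjunctive syllogism: from (P ∨ Q) and ¬P, infer Q.
One disjunct, 'the matrix is singular', is ruled out; the other must hold.

it is invertible


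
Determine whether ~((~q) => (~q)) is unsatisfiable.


Truth table over {q}:
q | φ
-----
False | False
True | False
Every row is false.

Yes, it is a contradiction.


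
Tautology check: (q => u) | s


Build the truth table over {q, s, u}:
q | s | u | φ
-------------
False | False | False | True
True | False | False | False
False | True | False | True
True | True | False | True
False | False | True | True
True | False | True | True
False | True | True | True
True | True | True | True
Counterexample at row 2: with q=True, s=False, u=False, the formula is False.

No, it is not a tautology.


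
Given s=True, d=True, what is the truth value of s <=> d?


Biconditional is true when both operands have the same truth value.
Substitute: s=True, d=True.
True <=> True evaluates to True.

True


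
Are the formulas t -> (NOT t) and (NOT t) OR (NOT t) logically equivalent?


Compare truth tables:
t | φ | ψ
---------
F | T | T
T | F | F
The columns φ and ψ agree on every row.

Yes, they are logically equivalent.


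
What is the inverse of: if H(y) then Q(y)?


The inverse of (P → Q) is (¬P → ¬Q). It is equivalent to the converse, not to the original.
Here P = 'H(y)' and Q = 'Q(y)'.

If not (H(y)), then not (Q(y)).


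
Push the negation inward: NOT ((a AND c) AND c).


De Morgan: the negation of a conjunction is the disjunction of the negations.
Distribute NOT across AND, flipping it to OR, and negate each literal.

((NOT a) OR (NOT c)) OR (NOT c)


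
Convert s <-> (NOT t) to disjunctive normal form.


Step 1: s ↔ (¬t) is true exactly when both agree: (s ∧ (¬t)) ∨ (¬s ∧ ¬(¬t)).
Step 2: Eliminate any double negations (¬¬X = X).

(s AND (NOT t)) OR ((NOT s) AND t)


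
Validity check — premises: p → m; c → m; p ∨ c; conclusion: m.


This matches the form of proof by cases: the conclusion follows in every model of the premises.

Valid.


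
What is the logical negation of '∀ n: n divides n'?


¬(∀ x: φ) = ∃ x: ¬φ, and ¬(∃ x: φ) = ∀ x: ¬φ.
Apply to the universal statement.

∃ n: ¬(n divides n)


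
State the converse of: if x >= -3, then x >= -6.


The converse of (P → Q) is (Q → P). It is not in general equivalent to the original.
Here P = 'x >= -3' and Q = 'x >= -6'.

If x >= -6, then x >= -3.


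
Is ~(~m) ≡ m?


Compare truth tables:
m | φ | ψ
---------
False | False | False
True | True | True
The columns φ and ψ agree on every row.

Yes, they are logically equivalent.


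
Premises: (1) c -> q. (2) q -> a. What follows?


Hypothetical syllogism: from (P → Q) and (Q → R), infer (P → R).
Chain the two implications through the shared middle term 'q'.

c -> a


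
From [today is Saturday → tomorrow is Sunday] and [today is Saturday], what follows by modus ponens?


Modus ponens: from (P → Q) and P, infer Q.
P = 'today is Saturday' is asserted, and P → Q holds, so Q follows.

tomorrow is Sunday.


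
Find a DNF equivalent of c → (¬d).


Step 1: Rewrite c → (¬d) as ¬c ∨ (¬d).

(¬c) ∨ (¬d)


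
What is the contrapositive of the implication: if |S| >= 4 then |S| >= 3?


The contrapositive of (P → Q) is (¬Q → ¬P); it is logically equivalent to the original.
Here P = '|S| >= 4' and Q = '|S| >= 3'.

If not (|S| >= 3), then not (|S| >= 4).


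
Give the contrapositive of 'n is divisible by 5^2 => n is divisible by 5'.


The contrapositive of (P → Q) is (¬Q → ¬P); it is logically equivalent to the original.
Here P = 'n is divisible by 5^2' and Q = 'n is divisible by 5'.

If not (n is divisible by 5), then not (n is divisible by 5^2).


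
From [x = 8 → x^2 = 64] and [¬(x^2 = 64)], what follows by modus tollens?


Modus tollens: from (P → Q) and ¬Q, infer ¬P.
Q = 'x^2 = 64' is denied; since P → Q, P must also fail.

Not (x = 8).


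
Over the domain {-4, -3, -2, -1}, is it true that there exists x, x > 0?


Evaluate the predicate on each element: -4:F, -3:F, -2:F, -1:F.
No element satisfies the predicate.

F


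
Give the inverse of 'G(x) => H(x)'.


The inverse of (P → Q) is (¬P → ¬Q). It is equivalent to the converse, not to the original.
Here P = 'G(x)' and Q = 'H(x)'.

If not (G(x)), then not (H(x)).


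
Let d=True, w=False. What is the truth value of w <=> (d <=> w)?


Substitute d=True, w=False:
d <=> w = True <=> False = False
w <=> (d <=> w) = False <=> False = True

True


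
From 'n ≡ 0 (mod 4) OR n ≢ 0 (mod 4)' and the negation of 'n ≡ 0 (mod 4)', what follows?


Disjunctive syllogism: from (P ∨ Q) and ¬P, infer Q.
One disjunct, 'n ≡ 0 (mod 4)', is ruled out; the other must hold.

n ≢ 0 (mod 4)


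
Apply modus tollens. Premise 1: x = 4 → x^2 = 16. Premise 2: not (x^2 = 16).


Modus tollens: from (P → Q) and ¬Q, infer ¬P.
Q = 'x^2 = 16' is denied; since P → Q, P must also fail.

Not (x = 4).


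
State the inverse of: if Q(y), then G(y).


The inverse of (P → Q) is (¬P → ¬Q). It is equivalent to the converse, not to the original.
Here P = 'Q(y)' and Q = 'G(y)'.

If not (Q(y)), then not (G(y)).


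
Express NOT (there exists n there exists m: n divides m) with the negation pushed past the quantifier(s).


Negation flips each quantifier (∀↔∃) and negates the inner predicate.
¬(there exists n there exists m: φ) = for all n for all m: ¬φ.

for all n for all m: NOT(n divides m)


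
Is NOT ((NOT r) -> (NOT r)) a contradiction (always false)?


Truth table over {r}:
r | φ
-----
F | F
T | F
Every row is false.

Yes, it is a contradiction.


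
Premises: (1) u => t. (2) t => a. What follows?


Hypothetical syllogism: from (P → Q) and (Q → R), infer (P → R).
Chain the two implications through the shared middle term 't'.

u => a


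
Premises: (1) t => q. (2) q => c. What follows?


Hypothetical syllogism: from (P → Q) and (Q → R), infer (P → R).
Chain the two implications through the shared middle term 'q'.

t => c


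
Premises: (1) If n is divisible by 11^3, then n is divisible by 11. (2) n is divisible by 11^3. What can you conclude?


Modus ponens: from (P → Q) and P, infer Q.
P = 'n is divisible by 11^3' is asserted, and P → Q holds, so Q follows.

n is divisible by 11.


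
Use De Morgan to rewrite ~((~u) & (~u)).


De Morgan: the negation of a conjunction is the disjunction of the negations.
Distribute ~ across &, flipping it to |, and negate each literal.

u | u


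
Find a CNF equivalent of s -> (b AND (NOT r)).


Step 1: Rewrite s → (b ∧ (¬r)) as ¬s ∨ (b ∧ (¬r)).
Step 2: Distribute ∨ over ∧.

((NOT s) OR b) AND ((NOT s) OR (NOT r))


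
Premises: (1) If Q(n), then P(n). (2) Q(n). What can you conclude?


Modus ponens: from (P → Q) and P, infer Q.
P = 'Q(n)' is asserted, and P → Q holds, so Q follows.

P(n).


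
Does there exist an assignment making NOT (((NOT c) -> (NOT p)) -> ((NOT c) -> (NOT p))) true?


Check all 4 assignments over {c, p}:
c | p | φ
---------
F | F | F
T | F | F
F | T | F
T | T | F
No assignment makes the formula true.

Unsatisfiable.


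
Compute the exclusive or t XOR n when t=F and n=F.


Exclusive or is true when exactly one operand is true.
Substitute: t=F, n=F.
F XOR F evaluates to F.

F


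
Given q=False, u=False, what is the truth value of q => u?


Implication is false only when antecedent is true and consequent is false.
Substitute: q=False, u=False.
False => False evaluates to True.

True


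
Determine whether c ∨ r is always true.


Build the truth table over {c, r}:
c | r | φ
---------
F | F | F
T | F | T
F | T | T
T | T | T
Counterexample at row 1: with c=F, r=F, the formula is F.

No, it is not a tautology.


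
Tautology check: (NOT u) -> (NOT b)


Build the truth table over {b, u}:
b | u | φ
---------
F | F | T
T | F | F
F | T | T
T | T | T
Counterexample at row 2: with b=T, u=F, the formula is F.

No, it is not a tautology.


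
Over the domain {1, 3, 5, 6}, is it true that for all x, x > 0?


Evaluate the predicate on each element: 1:T, 3:T, 5:T, 6:T.
Every element satisfies the predicate.

T


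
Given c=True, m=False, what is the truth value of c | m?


Disjunction is false only when both operands are false.
Substitute: c=True, m=False.
True | False evaluates to True.

True


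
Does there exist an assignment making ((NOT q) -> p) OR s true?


Search for a satisfying assignment over {p, q, s}.
Try p=T, q=F, s=F: the formula evaluates to T.
A satisfying assignment exists.

Satisfiable.


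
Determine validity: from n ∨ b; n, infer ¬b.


This is affirming a disjunct (fallacy). There exist truth assignments where the premises are all true but the conclusion is false.

Invalid.


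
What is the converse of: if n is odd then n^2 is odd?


The converse of (P → Q) is (Q → P). It is not in general equivalent to the original.
Here P = 'n is odd' and Q = 'n^2 is odd'.

If n^2 is odd, then n is odd.


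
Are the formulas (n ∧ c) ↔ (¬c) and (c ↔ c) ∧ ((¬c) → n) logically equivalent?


Compare truth tables:
c | n | φ | ψ
-------------
F | F | F | F
T | F | T | T
F | T | F | T
T | T | F | T
They differ at row 3 (c=F, n=T): φ=F but ψ=T.

No, they are not logically equivalent.


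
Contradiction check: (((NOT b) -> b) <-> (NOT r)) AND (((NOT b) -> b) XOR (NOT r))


Truth table over {b, r}:
b | r | φ
---------
F | F | F
T | F | F
F | T | F
T | T | F
Every row is false.

Yes, it is a contradiction.


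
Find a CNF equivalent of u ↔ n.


Step 1: Rewrite u ↔ n as (u → n) ∧ (n → u).
Step 2: Rewrite each implication as a disjunction.

((¬u) ∨ n) ∧ ((¬n) ∨ u)


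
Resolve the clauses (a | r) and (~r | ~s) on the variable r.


The clauses contain complementary literals r and ~r.
Resolution eliminates this pair and disjoins the remaining literals (merging duplicates).

(a | ~s)


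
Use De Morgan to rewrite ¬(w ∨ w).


De Morgan: the negation of a disjunction is the conjunction of the negations.
Distribute ¬ across ∨, flipping it to ∧, and negate each literal.

(¬w) ∧ (¬w)


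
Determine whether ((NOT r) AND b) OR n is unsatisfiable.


Truth table over {b, n, r}:
b | n | r | φ
-------------
F | F | F | F
T | F | F | T
F | T | F | T
T | T | F | T
F | F | T | F
T | F | T | F
F | T | T | T
T | T | T | T
Satisfying assignment at row 2: b=T, n=F, r=F gives T.

No, it is not a contradiction.


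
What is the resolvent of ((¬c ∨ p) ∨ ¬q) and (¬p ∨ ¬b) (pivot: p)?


The clauses contain complementary literals p and ¬p.
Resolution eliminates this pair and disjoins the remaining literals (merging duplicates).

((¬c ∨ ¬q) ∨ ¬b)


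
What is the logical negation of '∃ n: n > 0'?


¬(∀ x: φ) = ∃ x: ¬φ, and ¬(∃ x: φ) = ∀ x: ¬φ.
Apply to the existential statement.

∀ n: ¬(n > 0)


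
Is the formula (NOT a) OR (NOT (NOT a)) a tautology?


Build the truth table over {a}:
a | φ
-----
F | T
T | T
Every row evaluates to true.

Yes, it is a tautology.


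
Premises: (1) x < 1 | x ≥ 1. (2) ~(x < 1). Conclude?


Disjunctive syllogism: from (P ∨ Q) and ¬P, infer Q.
One disjunct, 'x < 1', is ruled out; the other must hold.

x ≥ 1


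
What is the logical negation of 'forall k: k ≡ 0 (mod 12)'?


¬(forall x: φ) = exists x: ¬φ, and ¬(exists x: φ) = forall x: ¬φ.
Apply to the universal statement.

exists k: ~(k ≡ 0 (mod 12))


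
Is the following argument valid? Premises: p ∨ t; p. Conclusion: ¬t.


This is affirming a disjunct (fallacy). There exist truth assignments where the premises are all true but the conclusion is false.

Invalid.


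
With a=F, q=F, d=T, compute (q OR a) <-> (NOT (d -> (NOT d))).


Substitute a=F, q=F, d=T:
q OR a = F OR F = F
NOT d = F
d -> (NOT d) = T -> F = F
NOT (d -> (NOT d)) = T
(q OR a) <-> (NOT (d -> (NOT d))) = F <-> T = F

F


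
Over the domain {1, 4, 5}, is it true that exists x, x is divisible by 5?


Evaluate the predicate on each element: 1:False, 4:False, 5:True.
Witness x = 5 satisfies the predicate.

True


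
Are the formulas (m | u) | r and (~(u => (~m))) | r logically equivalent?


Compare truth tables:
m | r | u | φ | ψ
-----------------
False | False | False | False | False
True | False | False | True | False
False | True | False | True | True
True | True | False | True | True
False | False | True | True | False
True | False | True | True | True
False | True | True | True | True
True | True | True | True | True
They differ at row 2 (m=True, r=False, u=False): φ=True but ψ=False.

No, they are not logically equivalent.


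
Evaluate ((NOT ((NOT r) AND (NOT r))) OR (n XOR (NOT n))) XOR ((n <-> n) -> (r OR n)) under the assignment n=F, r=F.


Substitute n=F, r=F:
… (earlier sub-steps elided)
NOT r = T
(NOT r) AND (NOT r) = T AND T = T
NOT ((NOT r) AND (NOT r)) = F
NOT n = T
n XOR (NOT n) = F XOR T = T
(NOT ((NOT r) AND (NOT r))) OR (n XOR (NOT n)) = F OR T = T
n <-> n = F <-> F = T
r OR n = F OR F = F
(n <-> n) -> (r OR n) = T -> F = F
((NOT ((NOT r) AND (NOT r))) OR (n XOR (NOT n))) XOR ((n <-> n) -> (r OR n)) = T XOR F = T

T


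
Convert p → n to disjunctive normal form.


Step 1: Rewrite p → n as ¬p ∨ n.

(¬p) ∨ n


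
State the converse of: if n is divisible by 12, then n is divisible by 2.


The converse of (P → Q) is (Q → P). It is not in general equivalent to the original.
Here P = 'n is divisible by 12' and Q = 'n is divisible by 2'.

If n is divisible by 2, then n is divisible by 12.


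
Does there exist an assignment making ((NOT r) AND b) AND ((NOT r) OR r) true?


Search for a satisfying assignment over {b, r}.
Try b=T, r=F: the formula evaluates to T.
A satisfying assignment exists.

Satisfiable.


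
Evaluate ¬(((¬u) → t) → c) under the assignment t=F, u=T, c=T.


Substitute t=F, u=T, c=T:
¬u = F
(¬u) → t = F → F = T
((¬u) → t) → c = T → T = T
¬(((¬u) → t) → c) = F

F


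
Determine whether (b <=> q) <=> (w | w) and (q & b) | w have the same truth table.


Compare truth tables:
b | q | w | φ | ψ
-----------------
False | False | False | False | False
True | False | False | True | False
False | True | False | True | False
True | True | False | False | True
False | False | True | True | True
True | False | True | False | True
False | True | True | False | True
True | True | True | True | True
They differ at row 2 (b=True, q=False, w=False): φ=True but ψ=False.

No, they are not logically equivalent.


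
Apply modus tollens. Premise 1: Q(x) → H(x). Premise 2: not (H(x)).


Modus tollens: from (P → Q) and ¬Q, infer ¬P.
Q = 'H(x)' is denied; since P → Q, P must also fail.

Not (Q(x)).


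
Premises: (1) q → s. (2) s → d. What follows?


Hypothetical syllogism: from (P → Q) and (Q → R), infer (P → R).
Chain the two implications through the shared middle term 's'.

q → d


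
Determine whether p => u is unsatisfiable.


Truth table over {p, u}:
p | u | φ
---------
False | False | True
True | False | False
False | True | True
True | True | True
Satisfying assignment at row 1: p=False, u=False gives True.

No, it is not a contradiction.


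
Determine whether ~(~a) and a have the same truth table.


Compare truth tables:
a | φ | ψ
---------
False | False | False
True | True | True
The columns φ and ψ agree on every row.

Yes, they are logically equivalent.


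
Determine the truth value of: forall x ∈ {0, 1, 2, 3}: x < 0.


Evaluate the predicate on each element: 0:False, 1:False, 2:False, 3:False.
Counterexample x = 0 fails the predicate.

False


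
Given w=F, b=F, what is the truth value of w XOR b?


Exclusive or is true when exactly one operand is true.
Substitute: w=F, b=F.
F XOR F evaluates to F.

F


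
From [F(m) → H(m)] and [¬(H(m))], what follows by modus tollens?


Modus tollens: from (P → Q) and ¬Q, infer ¬P.
Q = 'H(m)' is denied; since P → Q, P must also fail.

Not (F(m)).


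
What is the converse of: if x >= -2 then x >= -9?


The converse of (P → Q) is (Q → P). It is not in general equivalent to the original.
Here P = 'x >= -2' and Q = 'x >= -9'.

If x >= -9, then x >= -2.


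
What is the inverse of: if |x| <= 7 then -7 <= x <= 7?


The inverse of (P → Q) is (¬P → ¬Q). It is equivalent to the converse, not to the original.
Here P = '|x| <= 7' and Q = '-7 <= x <= 7'.

If not (|x| <= 7), then not (-7 <= x <= 7).


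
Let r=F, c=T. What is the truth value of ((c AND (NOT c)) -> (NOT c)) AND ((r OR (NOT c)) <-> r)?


Substitute r=F, c=T:
NOT c = F
c AND (NOT c) = T AND F = F
NOT c = F
(c AND (NOT c)) -> (NOT c) = F -> F = T
NOT c = F
r OR (NOT c) = F OR F = F
(r OR (NOT c)) <-> r = F <-> F = T
((c AND (NOT c)) -> (NOT c)) AND ((r OR (NOT c)) <-> r) = T AND T = T

T


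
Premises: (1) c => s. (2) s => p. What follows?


Hypothetical syllogism: from (P → Q) and (Q → R), infer (P → R).
Chain the two implications through the shared middle term 's'.

c => p


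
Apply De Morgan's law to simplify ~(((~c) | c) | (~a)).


De Morgan: the negation of a disjunction is the conjunction of the negations.
Distribute ~ across |, flipping it to &, and negate each literal.

(c & (~c)) & a


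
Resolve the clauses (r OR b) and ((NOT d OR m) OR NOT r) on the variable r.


The clauses contain complementary literals r and NOTr.
Resolution eliminates this pair and disjoins the remaining literals (merging duplicates).

((b OR m) OR NOT d)


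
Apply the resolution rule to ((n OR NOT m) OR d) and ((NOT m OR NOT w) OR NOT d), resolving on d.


The clauses contain complementary literals d and NOTd.
Resolution eliminates this pair and disjoins the remaining literals (merging duplicates).

((n OR NOT m) OR NOT w)


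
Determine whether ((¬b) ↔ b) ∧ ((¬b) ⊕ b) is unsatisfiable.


Truth table over {b}:
b | φ
-----
F | F
T | F
Every row is false.

Yes, it is a contradiction.


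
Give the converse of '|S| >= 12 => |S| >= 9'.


The converse of (P → Q) is (Q → P). It is not in general equivalent to the original.
Here P = '|S| >= 12' and Q = '|S| >= 9'.

If |S| >= 9, then |S| >= 12.


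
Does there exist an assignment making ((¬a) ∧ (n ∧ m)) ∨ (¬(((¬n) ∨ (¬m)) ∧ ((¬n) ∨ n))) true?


Search for a satisfying assignment over {a, m, n}.
Try a=F, m=T, n=T: the formula evaluates to T.
A satisfying assignment exists.

Satisfiable.


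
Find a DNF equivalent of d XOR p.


Step 1: d ⊕ p is true exactly when they disagree: (d ∧ ¬p) ∨ (¬d ∧ p).

(d AND (NOT p)) OR ((NOT d) AND p)


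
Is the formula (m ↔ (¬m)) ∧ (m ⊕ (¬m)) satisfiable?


Check all 2 assignments over {m}:
m | φ
-----
F | F
T | F
No assignment makes the formula true.

Unsatisfiable.


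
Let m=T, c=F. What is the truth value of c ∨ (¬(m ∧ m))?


Substitute m=T, c=F:
m ∧ m = T ∧ T = T
¬(m ∧ m) = F
c ∨ (¬(m ∧ m)) = F ∨ F = F

F


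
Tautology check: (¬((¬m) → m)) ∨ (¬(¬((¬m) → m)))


Build the truth table over {m}:
m | φ
-----
F | T
T | T
Every row evaluates to true.

Yes, it is a tautology.


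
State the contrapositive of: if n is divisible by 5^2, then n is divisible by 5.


The contrapositive of (P → Q) is (¬Q → ¬P); it is logically equivalent to the original.
Here P = 'n is divisible by 5^2' and Q = 'n is divisible by 5'.

If not (n is divisible by 5), then not (n is divisible by 5^2).


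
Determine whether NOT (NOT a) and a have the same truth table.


Compare truth tables:
a | φ | ψ
---------
F | F | F
T | T | T
The columns φ and ψ agree on every row.

Yes, they are logically equivalent.


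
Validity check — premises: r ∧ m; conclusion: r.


This matches the form of conjunction elimination: the conclusion follows in every model of the premises.

Valid.


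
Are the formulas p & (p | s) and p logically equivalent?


Compare truth tables:
p | s | φ | ψ
-------------
False | False | False | False
True | False | True | True
False | True | False | False
True | True | True | True
The columns φ and ψ agree on every row.

Yes, they are logically equivalent.


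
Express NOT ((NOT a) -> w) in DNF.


Step 1: Rewrite implication then negate: ¬(¬(¬a) ∨ w) = (¬a) ∧ ¬w.

(NOT a) AND (NOT w)


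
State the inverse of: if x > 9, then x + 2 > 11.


The inverse of (P → Q) is (¬P → ¬Q). It is equivalent to the converse, not to the original.
Here P = 'x > 9' and Q = 'x + 2 > 11'.

If not (x > 9), then not (x + 2 > 11).


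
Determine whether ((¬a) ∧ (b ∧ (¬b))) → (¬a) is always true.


Build the truth table over {a, b}:
a | b | φ
---------
F | F | T
T | F | T
F | T | T
T | T | T
Every row evaluates to true.

Yes, it is a tautology.


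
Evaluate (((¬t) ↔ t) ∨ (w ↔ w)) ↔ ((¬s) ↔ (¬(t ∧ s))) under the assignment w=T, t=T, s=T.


Substitute w=T, t=T, s=T:
¬t = F
(¬t) ↔ t = F ↔ T = F
w ↔ w = T ↔ T = T
((¬t) ↔ t) ∨ (w ↔ w) = F ∨ T = T
¬s = F
t ∧ s = T ∧ T = T
¬(t ∧ s) = F
(¬s) ↔ (¬(t ∧ s)) = F ↔ F = T
(((¬t) ↔ t) ∨ (w ↔ w)) ↔ ((¬s) ↔ (¬(t ∧ s))) = T ↔ T = T

T


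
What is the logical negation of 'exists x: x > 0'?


¬(forall x: φ) = exists x: ¬φ, and ¬(exists x: φ) = forall x: ¬φ.
Apply to the existential statement.

forall x: ~(x > 0)


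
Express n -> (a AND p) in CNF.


Step 1: Rewrite n → (a ∧ p) as ¬n ∨ (a ∧ p).
Step 2: Distribute ∨ over ∧.

((NOT n) OR a) AND ((NOT n) OR p)


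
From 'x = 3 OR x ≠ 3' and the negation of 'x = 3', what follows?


Disjunctive syllogism: from (P ∨ Q) and ¬P, infer Q.
One disjunct, 'x = 3', is ruled out; the other must hold.

x ≠ 3


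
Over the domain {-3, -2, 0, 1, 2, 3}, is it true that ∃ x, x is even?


Evaluate the predicate on each element: -3:F, -2:T, 0:T, 1:F, 2:T, 3:F.
Witness x = -2 satisfies the predicate.

T


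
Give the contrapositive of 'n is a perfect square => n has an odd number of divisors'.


The contrapositive of (P → Q) is (¬Q → ¬P); it is logically equivalent to the original.
Here P = 'n is a perfect square' and Q = 'n has an odd number of divisors'.

If not (n has an odd number of divisors), then not (n is a perfect square).


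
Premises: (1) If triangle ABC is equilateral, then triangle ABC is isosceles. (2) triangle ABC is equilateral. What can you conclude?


Modus ponens: from (P → Q) and P, infer Q.
P = 'triangle ABC is equilateral' is asserted, and P → Q holds, so Q follows.

triangle ABC is isosceles.


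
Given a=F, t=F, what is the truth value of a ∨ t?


Disjunction is false only when both operands are false.
Substitute: a=F, t=F.
F ∨ F evaluates to F.

F


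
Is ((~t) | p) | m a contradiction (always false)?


Truth table over {m, p, t}:
m | p | t | φ
-------------
False | False | False | True
True | False | False | True
False | True | False | True
True | True | False | True
False | False | True | False
True | False | True | True
False | True | True | True
True | True | True | True
Satisfying assignment at row 1: m=False, p=False, t=False gives True.

No, it is not a contradiction.


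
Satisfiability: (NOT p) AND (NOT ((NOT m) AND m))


Search for a satisfying assignment over {m, p}.
Try m=F, p=F: the formula evaluates to T.
A satisfying assignment exists.

Satisfiable.


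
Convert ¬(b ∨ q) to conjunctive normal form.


Step 1: Apply De Morgan: ¬(b ∨ q) = ¬b ∧ ¬q.

(¬b) ∧ (¬q)


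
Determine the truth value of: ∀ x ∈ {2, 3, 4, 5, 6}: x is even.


Evaluate the predicate on each element: 2:T, 3:F, 4:T, 5:F, 6:T.
Counterexample x = 3 fails the predicate.

F


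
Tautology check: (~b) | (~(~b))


Build the truth table over {b}:
b | φ
-----
False | True
True | True
Every row evaluates to true.

Yes, it is a tautology.


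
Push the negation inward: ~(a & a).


De Morgan: the negation of a conjunction is the disjunction of the negations.
Distribute ~ across &, flipping it to |, and negate each literal.

(~a) | (~a)


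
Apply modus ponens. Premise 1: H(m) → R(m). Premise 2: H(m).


Modus ponens: from (P → Q) and P, infer Q.
P = 'H(m)' is asserted, and P → Q holds, so Q follows.

R(m).


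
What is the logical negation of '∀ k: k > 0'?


¬(∀ x: φ) = ∃ x: ¬φ, and ¬(∃ x: φ) = ∀ x: ¬φ.
Apply to the universal statement.

∃ k: ¬(k > 0)


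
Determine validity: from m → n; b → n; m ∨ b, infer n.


This matches the form of proof by cases: the conclusion follows in every model of the premises.

Valid.


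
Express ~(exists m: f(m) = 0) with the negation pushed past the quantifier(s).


¬(forall x: φ) = exists x: ¬φ, and ¬(exists x: φ) = forall x: ¬φ.
Apply to the existential statement.

forall m: ~(f(m) = 0)


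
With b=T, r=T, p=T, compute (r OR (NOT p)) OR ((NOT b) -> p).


Substitute b=T, r=T, p=T:
NOT p = F
r OR (NOT p) = T OR F = T
NOT b = F
(NOT b) -> p = F -> T = T
(r OR (NOT p)) OR ((NOT b) -> p) = T OR T = T

T


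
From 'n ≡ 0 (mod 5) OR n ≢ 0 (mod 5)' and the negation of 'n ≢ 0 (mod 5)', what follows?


Disjunctive syllogism: from (P ∨ Q) and ¬P, infer Q.
One disjunct, 'n ≢ 0 (mod 5)', is ruled out; the other must hold.

n ≡ 0 (mod 5)


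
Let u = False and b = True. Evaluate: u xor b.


Exclusive or is true when exactly one operand is true.
Substitute: u=False, b=True.
False xor True evaluates to True.

True


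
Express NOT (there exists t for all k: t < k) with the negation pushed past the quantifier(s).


Negation flips each quantifier (∀↔∃) and negates the inner predicate.
¬(there exists t for all k: φ) = for all t there exists k: ¬φ.

for all t there exists k: NOT(t < k)
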